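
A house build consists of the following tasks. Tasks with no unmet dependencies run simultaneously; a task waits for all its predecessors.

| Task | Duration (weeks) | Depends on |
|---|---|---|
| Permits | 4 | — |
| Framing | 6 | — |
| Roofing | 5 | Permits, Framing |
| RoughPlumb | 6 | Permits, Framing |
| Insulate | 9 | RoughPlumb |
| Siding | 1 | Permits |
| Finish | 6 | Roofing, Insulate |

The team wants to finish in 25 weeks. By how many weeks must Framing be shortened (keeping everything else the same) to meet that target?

Current finish: 27 weeks; target: 25.
Framing is on every critical path, so each week cut from Framing cuts the finish by one (this holds down to a finish of 25).
Need 27 − 25 = 2 weeks off Framing → Framing becomes 4 weeks, finish becomes 25.

2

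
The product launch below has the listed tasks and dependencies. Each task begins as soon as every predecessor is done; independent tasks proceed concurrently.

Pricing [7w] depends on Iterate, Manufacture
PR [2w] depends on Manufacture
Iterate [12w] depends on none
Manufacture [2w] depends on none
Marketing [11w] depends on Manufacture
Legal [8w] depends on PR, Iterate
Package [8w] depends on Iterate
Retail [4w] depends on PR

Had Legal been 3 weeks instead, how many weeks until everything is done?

Critical path before the change: Iterate→Legal = 12+8 = 20 giving 20 weeks.
Legal is on the critical path; changing it to 3 makes that path 15 weeks.
New critical path: Iterate→Package = 12+8 = 20 ⇒ 20 weeks.

20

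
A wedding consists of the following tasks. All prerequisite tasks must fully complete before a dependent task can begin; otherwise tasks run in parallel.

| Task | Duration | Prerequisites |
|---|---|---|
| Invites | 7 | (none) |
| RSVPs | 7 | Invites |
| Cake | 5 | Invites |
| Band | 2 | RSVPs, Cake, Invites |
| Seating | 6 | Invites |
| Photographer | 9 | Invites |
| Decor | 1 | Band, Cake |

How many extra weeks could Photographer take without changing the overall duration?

1

The longest chain is Invites→RSVPs→Band→Decor = 7+7+2+1 = 17; overall finish 17 weeks.
Photographer finishes as early as 16 and must finish by 17.
Slack of Photographer = 8 − 7 = 1 week.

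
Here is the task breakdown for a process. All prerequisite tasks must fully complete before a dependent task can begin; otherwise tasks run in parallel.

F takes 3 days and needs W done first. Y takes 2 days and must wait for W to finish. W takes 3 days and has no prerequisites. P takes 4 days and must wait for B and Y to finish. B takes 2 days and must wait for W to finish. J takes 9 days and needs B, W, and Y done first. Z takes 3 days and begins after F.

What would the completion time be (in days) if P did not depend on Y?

14

With the dependency in place, W→Y→J = 3+2+9 = 14 sets the finish at 14 days.
Dropping Y→P doesn't change P's earliest start (5); another predecessor still binds.
After: W→Y→J = 3+2+9 = 14 → 14 days.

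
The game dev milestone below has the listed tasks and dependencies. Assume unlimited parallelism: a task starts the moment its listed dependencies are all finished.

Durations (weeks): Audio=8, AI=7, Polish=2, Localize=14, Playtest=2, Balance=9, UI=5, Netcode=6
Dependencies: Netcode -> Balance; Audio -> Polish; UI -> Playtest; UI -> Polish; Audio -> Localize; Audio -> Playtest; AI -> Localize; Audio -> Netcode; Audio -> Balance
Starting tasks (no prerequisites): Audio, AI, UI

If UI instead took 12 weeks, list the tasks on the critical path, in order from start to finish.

Baseline: Audio→Netcode→Balance = 8+6+9 = 23 → 23 weeks.
The longest path through UI is only 7 weeks, so UI has float 16.
That remains the longest chain; total 23 weeks.

Audio, Netcode, Balance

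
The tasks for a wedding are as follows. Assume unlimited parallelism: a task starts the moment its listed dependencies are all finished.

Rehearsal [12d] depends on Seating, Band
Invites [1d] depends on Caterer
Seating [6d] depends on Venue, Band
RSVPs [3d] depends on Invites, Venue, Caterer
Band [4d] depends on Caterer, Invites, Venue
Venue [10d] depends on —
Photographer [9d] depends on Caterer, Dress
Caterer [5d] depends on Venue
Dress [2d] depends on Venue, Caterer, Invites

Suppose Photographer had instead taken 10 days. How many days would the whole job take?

Actual critical path: Venue→Caterer→Invites→Band→Seating→Rehearsal = 10+5+1+4+6+12 = 38 ⇒ 38 days.
Photographer has 11 days of float (longest path through it is 27).
The critical path is still Venue→Caterer→Invites→Band→Seating→Rehearsal; finish is now 38 days.

38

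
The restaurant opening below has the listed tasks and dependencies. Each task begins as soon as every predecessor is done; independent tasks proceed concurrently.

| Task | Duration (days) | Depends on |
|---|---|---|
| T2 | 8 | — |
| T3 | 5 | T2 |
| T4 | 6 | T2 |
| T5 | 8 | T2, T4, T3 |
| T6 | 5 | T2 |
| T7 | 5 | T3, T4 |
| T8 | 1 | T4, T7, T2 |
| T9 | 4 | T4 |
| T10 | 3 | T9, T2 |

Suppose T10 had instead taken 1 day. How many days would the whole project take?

Critical path before the change: T2→T4→T5 = 8+6+8 = 22 giving 22 days.
T10 is off the critical path — its longest chain is 21 days, giving 1 of slack.
The critical path is still T2→T4→T5; finish is now 22 days.

22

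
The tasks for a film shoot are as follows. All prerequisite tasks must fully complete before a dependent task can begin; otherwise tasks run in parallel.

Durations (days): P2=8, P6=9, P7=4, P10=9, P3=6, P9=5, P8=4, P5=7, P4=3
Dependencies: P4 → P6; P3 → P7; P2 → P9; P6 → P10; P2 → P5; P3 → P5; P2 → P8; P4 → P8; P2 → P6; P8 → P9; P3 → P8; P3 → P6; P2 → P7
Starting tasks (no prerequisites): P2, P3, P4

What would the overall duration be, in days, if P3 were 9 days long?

As given, the longest chain is P2→P6→P10 = 8+9+9 = 26, so the finish is 26 days.
P3 has 2 days of float (longest path through it is 24).
Now P3→P6→P10 = 9+9+9 = 27 is longest, so the finish becomes 27 days.

27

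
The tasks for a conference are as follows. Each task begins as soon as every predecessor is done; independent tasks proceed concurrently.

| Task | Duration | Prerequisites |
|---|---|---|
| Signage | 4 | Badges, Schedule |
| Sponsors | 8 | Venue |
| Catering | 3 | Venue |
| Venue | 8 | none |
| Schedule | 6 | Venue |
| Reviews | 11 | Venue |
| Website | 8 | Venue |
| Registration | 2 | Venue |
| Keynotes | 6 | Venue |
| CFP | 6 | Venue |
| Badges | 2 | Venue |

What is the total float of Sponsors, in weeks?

3

Venue→Reviews = 8+11 = 19 sets the makespan at 19 weeks.
Sponsors finishes as early as 16 and must finish by 19.
Float = 19 − 16 = 3.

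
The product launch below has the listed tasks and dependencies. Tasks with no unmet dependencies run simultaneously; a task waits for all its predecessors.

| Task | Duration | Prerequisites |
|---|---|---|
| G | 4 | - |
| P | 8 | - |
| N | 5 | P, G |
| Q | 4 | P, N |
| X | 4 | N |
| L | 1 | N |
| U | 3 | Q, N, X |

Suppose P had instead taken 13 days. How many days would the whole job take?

25

Critical path before the change: P→N→Q→U = 8+5+4+3 = 20 giving 20 days.
Since P is critical, the +5 change carries straight to that chain (now 25 days).
No other chain overtakes it, so the finish is 25 days.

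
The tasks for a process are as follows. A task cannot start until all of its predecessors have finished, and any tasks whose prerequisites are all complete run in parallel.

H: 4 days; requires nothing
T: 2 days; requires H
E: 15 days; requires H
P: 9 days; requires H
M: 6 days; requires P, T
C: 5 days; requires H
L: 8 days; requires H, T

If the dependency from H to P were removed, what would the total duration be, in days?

19

Before: longest chain H→E = 4+15 = 19, finish 19.
Without H→P, P's earliest start moves from 4 to 0.
New critical path: H→E = 4+15 = 19 ⇒ 19 days.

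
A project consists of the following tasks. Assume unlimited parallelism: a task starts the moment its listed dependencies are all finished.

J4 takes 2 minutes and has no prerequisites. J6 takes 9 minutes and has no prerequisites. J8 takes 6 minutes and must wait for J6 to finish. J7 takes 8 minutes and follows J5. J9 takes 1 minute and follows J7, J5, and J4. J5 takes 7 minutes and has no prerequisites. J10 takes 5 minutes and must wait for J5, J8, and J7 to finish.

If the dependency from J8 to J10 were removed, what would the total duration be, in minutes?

Before: longest chain J5→J7→J10 = 7+8+5 = 20, finish 20.
Dropping J8→J10 doesn't change J10's earliest start (15); another predecessor still binds.
The longest chain is now J5→J7→J10 = 7+8+5 = 20, so the plan takes 20 minutes.

20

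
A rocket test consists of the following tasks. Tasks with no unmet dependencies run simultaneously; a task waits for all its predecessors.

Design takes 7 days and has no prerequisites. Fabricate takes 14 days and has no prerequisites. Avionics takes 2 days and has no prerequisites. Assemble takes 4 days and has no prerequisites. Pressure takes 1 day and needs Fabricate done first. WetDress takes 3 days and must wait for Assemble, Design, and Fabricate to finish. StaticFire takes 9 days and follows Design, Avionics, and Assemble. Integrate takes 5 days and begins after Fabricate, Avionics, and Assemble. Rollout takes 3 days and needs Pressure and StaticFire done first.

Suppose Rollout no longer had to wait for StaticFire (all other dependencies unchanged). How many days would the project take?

With the dependency in place, Design→StaticFire→Rollout = 7+9+3 = 19 sets the finish at 19 days.
Without StaticFire→Rollout, Rollout's earliest start moves from 16 to 15.
After: Fabricate→Integrate = 14+5 = 19 → 19 days.

19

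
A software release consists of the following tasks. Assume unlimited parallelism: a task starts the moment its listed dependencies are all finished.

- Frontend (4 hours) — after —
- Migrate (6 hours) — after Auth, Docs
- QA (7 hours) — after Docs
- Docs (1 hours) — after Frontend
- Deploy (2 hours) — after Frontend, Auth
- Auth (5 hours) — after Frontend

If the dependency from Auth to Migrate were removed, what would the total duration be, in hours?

12

With the dependency in place, Frontend→Auth→Migrate = 4+5+6 = 15 sets the finish at 15 hours.
Without Auth→Migrate, Migrate's earliest start moves from 9 to 5.
After: Frontend→Docs→QA = 4+1+7 = 12 → 12 hours.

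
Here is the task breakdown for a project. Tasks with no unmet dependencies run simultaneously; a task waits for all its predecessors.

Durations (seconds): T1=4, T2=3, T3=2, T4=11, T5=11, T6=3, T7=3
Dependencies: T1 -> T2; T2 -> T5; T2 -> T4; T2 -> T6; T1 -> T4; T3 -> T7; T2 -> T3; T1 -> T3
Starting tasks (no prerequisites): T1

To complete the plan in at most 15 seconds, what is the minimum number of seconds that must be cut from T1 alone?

Current finish: 18 seconds; target: 15.
T1 is on every critical path, so each second cut from T1 cuts the finish by one (this holds down to a finish of 15).
Need 18 − 15 = 3 seconds off T1 → T1 becomes 1 second, finish becomes 15.

3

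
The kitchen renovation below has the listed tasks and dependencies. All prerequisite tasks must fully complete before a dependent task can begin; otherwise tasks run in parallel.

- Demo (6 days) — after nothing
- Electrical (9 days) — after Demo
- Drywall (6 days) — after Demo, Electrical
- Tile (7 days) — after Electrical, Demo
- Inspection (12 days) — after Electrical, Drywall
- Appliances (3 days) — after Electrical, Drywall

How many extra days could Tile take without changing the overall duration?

The longest chain is Demo→Electrical→Drywall→Inspection = 6+9+6+12 = 33; overall finish 33 days.
Tile finishes as early as 22 and must finish by 33.
Float = 33 − 22 = 11.

11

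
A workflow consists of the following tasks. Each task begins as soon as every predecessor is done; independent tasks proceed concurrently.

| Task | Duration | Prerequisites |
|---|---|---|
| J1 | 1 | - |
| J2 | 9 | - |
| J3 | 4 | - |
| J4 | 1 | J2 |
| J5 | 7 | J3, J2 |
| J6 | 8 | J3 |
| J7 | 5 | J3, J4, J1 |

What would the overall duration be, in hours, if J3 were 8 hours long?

16

The binding path is J2→J5 = 9+7 = 16; finish at 16 hours.
J3 has 4 hours of float (longest path through it is 12).
No other chain overtakes it, so the finish is 16 hours.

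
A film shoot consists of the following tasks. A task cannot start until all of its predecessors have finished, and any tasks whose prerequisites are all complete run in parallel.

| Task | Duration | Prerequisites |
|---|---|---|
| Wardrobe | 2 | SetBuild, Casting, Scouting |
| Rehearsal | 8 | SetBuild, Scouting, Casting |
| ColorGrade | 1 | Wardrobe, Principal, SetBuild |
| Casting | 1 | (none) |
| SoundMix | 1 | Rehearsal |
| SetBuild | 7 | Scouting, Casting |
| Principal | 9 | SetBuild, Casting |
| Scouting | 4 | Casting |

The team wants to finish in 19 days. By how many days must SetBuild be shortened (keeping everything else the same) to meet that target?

3

Current finish: 22 days; target: 19.
SetBuild is on every critical path, so each day cut from SetBuild cuts the finish by one (this holds down to a finish of 16).
Need 22 − 19 = 3 days off SetBuild → SetBuild becomes 4 days, finish becomes 19.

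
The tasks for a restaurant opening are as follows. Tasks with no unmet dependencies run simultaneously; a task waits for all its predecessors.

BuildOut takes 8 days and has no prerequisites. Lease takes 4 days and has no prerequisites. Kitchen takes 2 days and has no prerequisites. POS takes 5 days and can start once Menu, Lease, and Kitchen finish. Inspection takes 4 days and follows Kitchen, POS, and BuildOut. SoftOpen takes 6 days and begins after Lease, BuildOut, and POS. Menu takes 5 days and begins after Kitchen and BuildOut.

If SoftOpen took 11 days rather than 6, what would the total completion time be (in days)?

29

The binding path is BuildOut→Menu→POS→SoftOpen = 8+5+5+6 = 24; finish at 24 days.
Since SoftOpen is critical, the +5 change carries straight to that chain (now 29 days).
The critical path is still BuildOut→Menu→POS→SoftOpen; finish is now 29 days.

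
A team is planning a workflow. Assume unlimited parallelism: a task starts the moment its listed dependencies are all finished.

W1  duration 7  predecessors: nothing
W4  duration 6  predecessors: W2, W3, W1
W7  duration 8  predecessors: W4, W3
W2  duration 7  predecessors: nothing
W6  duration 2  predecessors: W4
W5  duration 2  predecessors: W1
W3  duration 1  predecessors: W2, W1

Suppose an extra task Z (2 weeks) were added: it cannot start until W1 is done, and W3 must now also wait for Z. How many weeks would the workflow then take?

Originally the workflow takes 22 weeks.
With Z inserted, W3 now waits for max(W2, W1, Z).
New critical path: W1→Z→W3→W4→W7 = 7+2+1+6+8 = 24 ⇒ 24 weeks.

24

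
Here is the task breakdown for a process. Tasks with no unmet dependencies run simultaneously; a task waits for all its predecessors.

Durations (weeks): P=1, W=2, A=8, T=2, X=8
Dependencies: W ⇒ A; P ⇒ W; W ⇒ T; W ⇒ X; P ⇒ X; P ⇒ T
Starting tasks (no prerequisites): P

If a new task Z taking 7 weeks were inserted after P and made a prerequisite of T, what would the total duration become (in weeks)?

11

Originally the job takes 11 weeks.
With Z inserted, T now waits for max(W, P, Z).
New critical path: P→W→A = 1+2+8 = 11 ⇒ 11 weeks.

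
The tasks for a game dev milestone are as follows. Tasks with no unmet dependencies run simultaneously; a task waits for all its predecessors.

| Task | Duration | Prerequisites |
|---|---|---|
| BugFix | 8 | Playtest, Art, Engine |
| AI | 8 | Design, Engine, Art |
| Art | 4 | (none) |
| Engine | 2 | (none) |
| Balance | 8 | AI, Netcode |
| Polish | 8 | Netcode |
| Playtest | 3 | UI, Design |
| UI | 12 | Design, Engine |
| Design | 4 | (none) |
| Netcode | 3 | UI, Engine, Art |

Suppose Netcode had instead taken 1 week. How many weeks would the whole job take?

27

Critical path before the change: Design→UI→Netcode→Balance = 4+12+3+8 = 27 giving 27 weeks.
Since Netcode is critical, the -2 change carries straight to that chain (now 25 weeks).
Now Design→UI→Playtest→BugFix = 4+12+3+8 = 27 is longest, so the finish becomes 27 weeks.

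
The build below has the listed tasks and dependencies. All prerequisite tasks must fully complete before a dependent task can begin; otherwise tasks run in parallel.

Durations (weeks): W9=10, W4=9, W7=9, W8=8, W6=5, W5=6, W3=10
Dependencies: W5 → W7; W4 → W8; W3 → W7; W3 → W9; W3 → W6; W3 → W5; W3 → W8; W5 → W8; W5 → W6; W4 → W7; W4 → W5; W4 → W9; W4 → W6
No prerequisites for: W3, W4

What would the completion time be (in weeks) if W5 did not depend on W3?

24

With the dependency in place, W3→W5→W7 = 10+6+9 = 25 sets the finish at 25 weeks.
Without W3→W5, W5's earliest start moves from 10 to 9.
New critical path: W4→W5→W7 = 9+6+9 = 24 ⇒ 24 weeks.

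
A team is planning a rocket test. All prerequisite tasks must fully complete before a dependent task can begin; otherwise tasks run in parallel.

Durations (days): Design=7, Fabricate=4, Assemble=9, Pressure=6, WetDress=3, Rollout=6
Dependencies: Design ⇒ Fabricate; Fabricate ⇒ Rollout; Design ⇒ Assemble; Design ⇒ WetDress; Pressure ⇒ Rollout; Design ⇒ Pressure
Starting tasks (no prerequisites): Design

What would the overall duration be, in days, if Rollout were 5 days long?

Actual critical path: Design→Pressure→Rollout = 7+6+6 = 19 ⇒ 19 days.
Since Rollout is critical, the -1 change carries straight to that chain (now 18 days).
That remains the longest chain; total 18 days.

18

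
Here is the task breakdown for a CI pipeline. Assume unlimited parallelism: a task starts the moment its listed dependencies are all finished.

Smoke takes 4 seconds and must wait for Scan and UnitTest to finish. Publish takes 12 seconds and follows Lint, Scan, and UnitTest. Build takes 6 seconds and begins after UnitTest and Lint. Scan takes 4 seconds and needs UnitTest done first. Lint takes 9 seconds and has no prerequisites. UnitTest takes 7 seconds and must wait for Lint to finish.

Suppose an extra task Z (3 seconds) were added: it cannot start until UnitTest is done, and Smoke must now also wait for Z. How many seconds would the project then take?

32

Originally the project takes 32 seconds.
With Z inserted, Smoke now waits for max(Scan, UnitTest, Z).
New critical path: Lint→UnitTest→Scan→Publish = 9+7+4+12 = 32 ⇒ 32 seconds.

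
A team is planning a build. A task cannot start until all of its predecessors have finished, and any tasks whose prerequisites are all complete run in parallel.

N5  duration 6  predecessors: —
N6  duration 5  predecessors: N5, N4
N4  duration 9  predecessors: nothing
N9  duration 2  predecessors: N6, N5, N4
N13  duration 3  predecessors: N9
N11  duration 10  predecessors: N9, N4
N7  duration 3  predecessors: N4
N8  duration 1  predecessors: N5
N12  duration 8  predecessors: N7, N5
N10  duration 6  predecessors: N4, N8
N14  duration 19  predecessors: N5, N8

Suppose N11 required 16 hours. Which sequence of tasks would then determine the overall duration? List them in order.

Actual critical path: N4→N6→N9→N11 = 9+5+2+10 = 26 ⇒ 26 hours.
Since N11 is critical, the +6 change carries straight to that chain (now 32 hours).
The critical path is still N4→N6→N9→N11; finish is now 32 hours.

N4, N6, N9, N11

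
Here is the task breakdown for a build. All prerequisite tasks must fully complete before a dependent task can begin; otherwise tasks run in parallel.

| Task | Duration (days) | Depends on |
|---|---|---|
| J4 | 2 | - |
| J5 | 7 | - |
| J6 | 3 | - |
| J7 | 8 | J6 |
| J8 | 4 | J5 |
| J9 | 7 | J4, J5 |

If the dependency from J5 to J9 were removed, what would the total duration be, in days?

11

Before: longest chain J5→J9 = 7+7 = 14, finish 14.
Without J5→J9, J9's earliest start moves from 7 to 2.
New critical path: J5→J8 = 7+4 = 11 ⇒ 11 days.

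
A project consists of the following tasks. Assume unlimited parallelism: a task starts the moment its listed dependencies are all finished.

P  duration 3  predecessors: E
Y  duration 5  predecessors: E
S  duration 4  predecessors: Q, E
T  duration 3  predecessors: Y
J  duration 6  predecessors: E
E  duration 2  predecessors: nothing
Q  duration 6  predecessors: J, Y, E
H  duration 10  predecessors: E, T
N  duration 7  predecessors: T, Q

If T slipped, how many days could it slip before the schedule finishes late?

Critical path: E→J→Q→N = 2+6+6+7 = 21, so the finish is 21 days.
T finishes as early as 10 and must finish by 11.
Float = 21 − 20 = 1.

1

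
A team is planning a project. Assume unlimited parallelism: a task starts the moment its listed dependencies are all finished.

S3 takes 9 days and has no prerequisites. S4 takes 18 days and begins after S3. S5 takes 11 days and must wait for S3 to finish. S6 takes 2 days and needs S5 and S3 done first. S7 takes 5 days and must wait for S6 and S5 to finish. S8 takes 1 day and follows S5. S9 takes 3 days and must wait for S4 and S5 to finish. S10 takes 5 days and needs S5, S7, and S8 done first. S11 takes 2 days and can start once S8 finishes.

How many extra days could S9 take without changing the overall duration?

S3→S5→S6→S7→S10 = 9+11+2+5+5 = 32 sets the makespan at 32 days.
Longest path through S9: 30 days (earliest finish 30, latest finish 32).
So S9 can slip 32 − 30 = 2 days.

2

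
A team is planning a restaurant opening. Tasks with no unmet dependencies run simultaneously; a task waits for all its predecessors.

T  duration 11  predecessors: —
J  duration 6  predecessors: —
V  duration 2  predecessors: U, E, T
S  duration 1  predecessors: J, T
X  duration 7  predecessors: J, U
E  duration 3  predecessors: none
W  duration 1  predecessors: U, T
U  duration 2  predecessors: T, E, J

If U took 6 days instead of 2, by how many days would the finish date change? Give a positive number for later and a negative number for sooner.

4

Baseline: T→U→X = 11+2+7 = 20 → 20 days.
U lies on that path, so at 6 days the path becomes 24 days.
The critical path is still T→U→X; finish is now 24 days.
Change in finish: 24 − 20 = +4 days.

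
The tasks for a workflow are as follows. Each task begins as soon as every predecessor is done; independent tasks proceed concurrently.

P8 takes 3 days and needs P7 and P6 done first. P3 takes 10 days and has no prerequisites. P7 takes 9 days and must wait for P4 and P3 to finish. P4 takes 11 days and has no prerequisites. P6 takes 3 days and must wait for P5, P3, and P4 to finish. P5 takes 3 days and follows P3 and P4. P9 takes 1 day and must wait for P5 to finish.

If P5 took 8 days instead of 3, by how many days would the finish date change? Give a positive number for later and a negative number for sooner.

2

Actual critical path: P4→P7→P8 = 11+9+3 = 23 ⇒ 23 days.
P5 is off the critical path — its longest chain is 20 days, giving 3 of slack.
Now P4→P5→P6→P8 = 11+8+3+3 = 25 is longest, so the finish becomes 25 days.
Change in finish: 25 − 23 = +2 days.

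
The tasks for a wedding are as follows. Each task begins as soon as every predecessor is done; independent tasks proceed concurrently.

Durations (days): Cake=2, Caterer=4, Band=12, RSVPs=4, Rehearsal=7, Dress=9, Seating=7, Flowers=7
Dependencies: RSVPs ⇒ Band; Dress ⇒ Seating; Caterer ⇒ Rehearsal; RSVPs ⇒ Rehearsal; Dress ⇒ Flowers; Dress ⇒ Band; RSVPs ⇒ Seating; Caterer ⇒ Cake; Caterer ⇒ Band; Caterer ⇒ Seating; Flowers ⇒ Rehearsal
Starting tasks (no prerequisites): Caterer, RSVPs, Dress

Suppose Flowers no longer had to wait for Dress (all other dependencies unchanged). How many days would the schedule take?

Original critical path: Dress→Flowers→Rehearsal = 9+7+7 = 23 ⇒ 23 days.
Without Dress→Flowers, Flowers's earliest start moves from 9 to 0.
New critical path: Dress→Band = 9+12 = 21 ⇒ 21 days.

21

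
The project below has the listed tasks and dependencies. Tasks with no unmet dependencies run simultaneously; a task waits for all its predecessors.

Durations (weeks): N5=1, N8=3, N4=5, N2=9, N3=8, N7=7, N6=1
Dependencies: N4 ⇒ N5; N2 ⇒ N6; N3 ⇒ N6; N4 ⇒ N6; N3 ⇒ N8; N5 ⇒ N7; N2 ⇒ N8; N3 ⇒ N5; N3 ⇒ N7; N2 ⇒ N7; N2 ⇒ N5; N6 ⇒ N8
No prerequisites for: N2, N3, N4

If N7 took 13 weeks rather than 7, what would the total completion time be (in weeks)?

23

Critical path before the change: N2→N5→N7 = 9+1+7 = 17 giving 17 weeks.
N7 lies on that path, so at 13 weeks the path becomes 23 weeks.
The critical path is still N2→N5→N7; finish is now 23 weeks.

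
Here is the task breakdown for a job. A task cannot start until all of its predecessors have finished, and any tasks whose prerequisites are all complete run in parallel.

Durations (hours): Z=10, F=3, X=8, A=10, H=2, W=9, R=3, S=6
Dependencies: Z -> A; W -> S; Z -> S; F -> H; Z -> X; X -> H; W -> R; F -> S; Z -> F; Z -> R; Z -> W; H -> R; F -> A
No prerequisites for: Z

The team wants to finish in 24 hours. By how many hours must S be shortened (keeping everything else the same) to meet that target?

1

Current finish: 25 hours; target: 24.
S is on every critical path, so each hour cut from S cuts the finish by one (this holds down to a finish of 23).
Need 25 − 24 = 1 hour off S → S becomes 5 hours, finish becomes 24.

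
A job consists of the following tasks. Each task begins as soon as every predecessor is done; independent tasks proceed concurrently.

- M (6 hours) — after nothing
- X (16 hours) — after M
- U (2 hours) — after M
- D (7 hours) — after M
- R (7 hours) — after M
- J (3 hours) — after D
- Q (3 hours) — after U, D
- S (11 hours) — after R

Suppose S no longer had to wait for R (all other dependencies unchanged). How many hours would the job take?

Before: longest chain M→R→S = 6+7+11 = 24, finish 24.
Without R→S, S's earliest start moves from 13 to 0.
New critical path: M→X = 6+16 = 22 ⇒ 22 hours.

22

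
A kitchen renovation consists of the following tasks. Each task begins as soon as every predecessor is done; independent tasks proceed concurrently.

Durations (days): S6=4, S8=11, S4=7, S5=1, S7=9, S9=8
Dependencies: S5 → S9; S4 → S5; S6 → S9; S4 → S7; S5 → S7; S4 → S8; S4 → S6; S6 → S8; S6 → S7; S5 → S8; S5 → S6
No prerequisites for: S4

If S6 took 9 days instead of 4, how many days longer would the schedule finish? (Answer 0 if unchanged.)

5

As given, the longest chain is S4→S5→S6→S8 = 7+1+4+11 = 23, so the finish is 23 days.
Since S6 is critical, the +5 change carries straight to that chain (now 28 days).
That remains the longest chain; total 28 days.
Change in finish: 28 − 23 = +5 days.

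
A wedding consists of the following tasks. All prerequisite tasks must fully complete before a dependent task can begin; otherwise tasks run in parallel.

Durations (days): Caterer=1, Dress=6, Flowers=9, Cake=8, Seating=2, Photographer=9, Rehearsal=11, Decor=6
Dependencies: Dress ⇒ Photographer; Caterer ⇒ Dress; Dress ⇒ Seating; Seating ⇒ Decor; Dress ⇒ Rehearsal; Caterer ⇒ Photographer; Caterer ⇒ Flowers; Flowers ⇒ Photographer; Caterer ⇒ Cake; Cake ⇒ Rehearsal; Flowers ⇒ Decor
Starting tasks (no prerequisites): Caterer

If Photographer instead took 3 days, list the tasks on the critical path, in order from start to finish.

Caterer, Cake, Rehearsal

As given, the longest chain is Caterer→Cake→Rehearsal = 1+8+11 = 20, so the finish is 20 days.
Photographer is off the critical path — its longest chain is 19 days, giving 1 of slack.
The critical path is still Caterer→Cake→Rehearsal; finish is now 20 days.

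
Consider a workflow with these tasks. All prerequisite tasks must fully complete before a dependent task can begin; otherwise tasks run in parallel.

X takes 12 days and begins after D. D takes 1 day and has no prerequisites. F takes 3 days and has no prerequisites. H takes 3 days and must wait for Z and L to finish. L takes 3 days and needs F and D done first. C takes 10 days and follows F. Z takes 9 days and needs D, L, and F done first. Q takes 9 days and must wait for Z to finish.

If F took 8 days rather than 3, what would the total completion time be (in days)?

Critical path before the change: F→L→Z→Q = 3+3+9+9 = 24 giving 24 days.
F lies on that path, so at 8 days the path becomes 29 days.
No other chain overtakes it, so the finish is 29 days.

29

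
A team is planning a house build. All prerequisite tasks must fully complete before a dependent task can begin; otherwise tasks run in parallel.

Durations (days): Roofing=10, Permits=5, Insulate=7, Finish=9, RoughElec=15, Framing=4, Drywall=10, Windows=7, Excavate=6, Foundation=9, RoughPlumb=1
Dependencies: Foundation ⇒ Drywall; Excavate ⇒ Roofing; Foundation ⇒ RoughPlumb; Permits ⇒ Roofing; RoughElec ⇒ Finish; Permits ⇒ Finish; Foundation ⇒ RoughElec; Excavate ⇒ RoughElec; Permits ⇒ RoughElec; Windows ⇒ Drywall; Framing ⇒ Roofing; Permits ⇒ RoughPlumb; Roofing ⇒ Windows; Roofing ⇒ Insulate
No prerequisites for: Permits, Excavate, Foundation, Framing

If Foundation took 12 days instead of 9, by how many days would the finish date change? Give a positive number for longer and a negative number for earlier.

3

The binding path is Foundation→RoughElec→Finish = 9+15+9 = 33; finish at 33 days.
Foundation lies on that path, so at 12 days the path becomes 36 days.
No other chain overtakes it, so the finish is 36 days.
Change in finish: 36 − 33 = +3 days.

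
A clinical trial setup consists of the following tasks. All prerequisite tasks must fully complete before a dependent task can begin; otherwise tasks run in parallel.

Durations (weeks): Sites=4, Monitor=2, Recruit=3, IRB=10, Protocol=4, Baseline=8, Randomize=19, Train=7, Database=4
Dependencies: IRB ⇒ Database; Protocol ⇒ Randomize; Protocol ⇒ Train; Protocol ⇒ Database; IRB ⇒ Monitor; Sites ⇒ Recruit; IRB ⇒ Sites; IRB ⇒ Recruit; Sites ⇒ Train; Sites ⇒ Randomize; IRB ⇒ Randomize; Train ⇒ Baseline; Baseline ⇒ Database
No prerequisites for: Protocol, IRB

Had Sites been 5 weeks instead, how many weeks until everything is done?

34

The binding path is IRB→Sites→Train→Baseline→Database = 10+4+7+8+4 = 33; finish at 33 weeks.
Since Sites is critical, the +1 change carries straight to that chain (now 34 weeks).
That remains the longest chain; total 34 weeks.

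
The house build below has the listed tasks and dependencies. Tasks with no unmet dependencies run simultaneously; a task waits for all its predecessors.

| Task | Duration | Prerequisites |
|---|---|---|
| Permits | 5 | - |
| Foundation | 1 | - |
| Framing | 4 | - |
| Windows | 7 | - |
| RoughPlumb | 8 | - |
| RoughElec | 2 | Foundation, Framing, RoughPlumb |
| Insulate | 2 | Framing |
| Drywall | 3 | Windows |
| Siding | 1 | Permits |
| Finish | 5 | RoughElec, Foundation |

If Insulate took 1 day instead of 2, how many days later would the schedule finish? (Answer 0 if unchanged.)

0

Baseline: RoughPlumb→RoughElec→Finish = 8+2+5 = 15 → 15 days.
The longest path through Insulate is only 6 days, so Insulate has float 9.
The critical path is still RoughPlumb→RoughElec→Finish; finish is now 15 days.
Change in finish: 15 − 15 = +0 days.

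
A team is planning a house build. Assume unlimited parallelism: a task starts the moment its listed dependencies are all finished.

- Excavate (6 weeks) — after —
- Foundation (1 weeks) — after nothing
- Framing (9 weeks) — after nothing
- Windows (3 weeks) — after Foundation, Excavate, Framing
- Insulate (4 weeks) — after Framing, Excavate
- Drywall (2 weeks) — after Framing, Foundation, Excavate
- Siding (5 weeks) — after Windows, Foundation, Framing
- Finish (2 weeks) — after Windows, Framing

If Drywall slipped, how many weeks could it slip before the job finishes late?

The longest chain is Framing→Windows→Siding = 9+3+5 = 17; overall finish 17 weeks.
The longest chain containing Drywall totals 11 weeks.
Float = 17 − 11 = 6.

6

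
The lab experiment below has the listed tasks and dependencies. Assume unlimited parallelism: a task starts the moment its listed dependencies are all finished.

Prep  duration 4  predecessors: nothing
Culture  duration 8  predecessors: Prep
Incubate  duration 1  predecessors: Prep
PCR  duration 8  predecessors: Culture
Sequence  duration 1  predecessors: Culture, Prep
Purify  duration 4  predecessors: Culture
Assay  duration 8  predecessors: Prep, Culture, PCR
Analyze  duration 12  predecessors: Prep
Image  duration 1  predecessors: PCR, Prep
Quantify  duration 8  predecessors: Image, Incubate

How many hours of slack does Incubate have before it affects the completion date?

Critical path: Prep→Culture→PCR→Image→Quantify = 4+8+8+1+8 = 29, so the finish is 29 hours.
The longest chain containing Incubate totals 13 hours.
Slack of Incubate = 20 − 4 = 16 hours.

16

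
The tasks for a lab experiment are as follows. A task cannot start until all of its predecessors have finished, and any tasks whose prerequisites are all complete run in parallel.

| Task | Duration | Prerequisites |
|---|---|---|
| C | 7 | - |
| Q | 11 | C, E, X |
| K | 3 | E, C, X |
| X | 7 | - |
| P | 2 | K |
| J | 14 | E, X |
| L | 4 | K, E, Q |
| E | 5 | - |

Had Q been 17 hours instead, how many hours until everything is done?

28

Actual critical path: X→Q→L = 7+11+4 = 22 ⇒ 22 hours.
Q is on the critical path; changing it to 17 makes that path 28 hours.
The critical path is still X→Q→L; finish is now 28 hours.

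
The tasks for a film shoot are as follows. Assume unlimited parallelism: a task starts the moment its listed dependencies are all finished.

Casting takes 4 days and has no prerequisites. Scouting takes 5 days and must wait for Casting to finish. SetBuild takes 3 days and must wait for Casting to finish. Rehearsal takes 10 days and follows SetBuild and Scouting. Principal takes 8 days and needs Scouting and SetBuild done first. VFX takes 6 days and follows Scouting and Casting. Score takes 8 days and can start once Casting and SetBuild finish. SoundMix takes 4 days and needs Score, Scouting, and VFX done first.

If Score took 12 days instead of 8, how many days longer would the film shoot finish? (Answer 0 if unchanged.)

As given, the longest chain is Casting→SetBuild→Score→SoundMix = 4+3+8+4 = 19, so the finish is 19 days.
Score lies on that path, so at 12 days the path becomes 23 days.
No other chain overtakes it, so the finish is 23 days.
Change in finish: 23 − 19 = +4 days.

4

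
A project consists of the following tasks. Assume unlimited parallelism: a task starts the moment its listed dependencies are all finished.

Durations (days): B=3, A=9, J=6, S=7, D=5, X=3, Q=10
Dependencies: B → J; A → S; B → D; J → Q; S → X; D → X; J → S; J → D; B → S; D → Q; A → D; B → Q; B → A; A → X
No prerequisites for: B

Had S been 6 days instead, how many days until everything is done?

27

The binding path is B→A→D→Q = 3+9+5+10 = 27; finish at 27 days.
S has 5 days of float (longest path through it is 22).
That remains the longest chain; total 27 days.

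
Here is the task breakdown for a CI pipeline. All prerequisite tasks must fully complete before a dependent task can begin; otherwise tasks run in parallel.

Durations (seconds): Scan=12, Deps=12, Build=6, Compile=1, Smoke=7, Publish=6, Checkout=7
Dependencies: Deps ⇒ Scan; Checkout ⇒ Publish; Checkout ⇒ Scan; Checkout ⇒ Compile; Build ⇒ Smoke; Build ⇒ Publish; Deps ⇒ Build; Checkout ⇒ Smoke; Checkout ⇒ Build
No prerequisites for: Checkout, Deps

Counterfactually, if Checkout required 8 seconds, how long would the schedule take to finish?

As given, the longest chain is Deps→Build→Smoke = 12+6+7 = 25, so the finish is 25 seconds.
Checkout is off the critical path — its longest chain is 20 seconds, giving 5 of slack.
That remains the longest chain; total 25 seconds.

25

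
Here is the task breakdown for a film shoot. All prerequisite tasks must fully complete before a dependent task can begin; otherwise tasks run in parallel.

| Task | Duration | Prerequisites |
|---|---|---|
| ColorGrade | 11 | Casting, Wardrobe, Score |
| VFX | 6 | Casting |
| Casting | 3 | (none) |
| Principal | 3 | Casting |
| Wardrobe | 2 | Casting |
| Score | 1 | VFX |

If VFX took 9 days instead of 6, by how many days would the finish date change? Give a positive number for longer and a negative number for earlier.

Critical path before the change: Casting→VFX→Score→ColorGrade = 3+6+1+11 = 21 giving 21 days.
Since VFX is critical, the +3 change carries straight to that chain (now 24 days).
The critical path is still Casting→VFX→Score→ColorGrade; finish is now 24 days.
Change in finish: 24 − 21 = +3 days.

3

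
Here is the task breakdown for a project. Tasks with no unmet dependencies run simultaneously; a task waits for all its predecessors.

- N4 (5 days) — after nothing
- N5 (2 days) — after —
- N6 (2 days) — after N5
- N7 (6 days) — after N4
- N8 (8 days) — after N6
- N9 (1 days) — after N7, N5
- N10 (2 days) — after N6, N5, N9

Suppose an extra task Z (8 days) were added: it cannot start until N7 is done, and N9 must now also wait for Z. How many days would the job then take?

22

Originally the job takes 14 days.
With Z inserted, N9 now waits for max(N7, N5, Z).
New critical path: N4→N7→Z→N9→N10 = 5+6+8+1+2 = 22 ⇒ 22 days.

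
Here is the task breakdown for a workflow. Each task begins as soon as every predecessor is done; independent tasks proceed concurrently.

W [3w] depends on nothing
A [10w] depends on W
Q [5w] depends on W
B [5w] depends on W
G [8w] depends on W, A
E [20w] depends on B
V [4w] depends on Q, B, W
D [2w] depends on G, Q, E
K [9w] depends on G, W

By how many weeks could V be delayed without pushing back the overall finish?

W→A→G→K = 3+10+8+9 = 30 sets the makespan at 30 weeks.
Longest path through V: 12 weeks (earliest finish 12, latest finish 30).
Float = 30 − 12 = 18.

18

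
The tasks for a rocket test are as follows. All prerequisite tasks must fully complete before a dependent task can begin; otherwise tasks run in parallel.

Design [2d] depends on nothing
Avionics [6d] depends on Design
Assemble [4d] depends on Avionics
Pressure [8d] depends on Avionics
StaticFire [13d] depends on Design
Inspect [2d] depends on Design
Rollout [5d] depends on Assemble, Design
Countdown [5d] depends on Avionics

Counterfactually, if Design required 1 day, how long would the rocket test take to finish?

16

As given, the longest chain is Design→Avionics→Assemble→Rollout = 2+6+4+5 = 17, so the finish is 17 days.
Design lies on that path, so at 1 day the path becomes 16 days.
No other chain overtakes it, so the finish is 16 days.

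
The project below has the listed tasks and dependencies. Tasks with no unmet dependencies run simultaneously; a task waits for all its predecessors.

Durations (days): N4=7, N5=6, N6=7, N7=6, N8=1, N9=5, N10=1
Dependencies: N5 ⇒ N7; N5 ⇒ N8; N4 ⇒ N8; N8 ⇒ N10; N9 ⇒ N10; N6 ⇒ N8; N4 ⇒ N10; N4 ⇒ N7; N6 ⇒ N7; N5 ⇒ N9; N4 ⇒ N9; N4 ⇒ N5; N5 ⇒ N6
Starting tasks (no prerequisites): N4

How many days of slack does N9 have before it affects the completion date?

7

N4→N5→N6→N7 = 7+6+7+6 = 26 sets the makespan at 26 days.
The longest chain containing N9 totals 19 days.
So N9 can slip 25 − 18 = 7 days.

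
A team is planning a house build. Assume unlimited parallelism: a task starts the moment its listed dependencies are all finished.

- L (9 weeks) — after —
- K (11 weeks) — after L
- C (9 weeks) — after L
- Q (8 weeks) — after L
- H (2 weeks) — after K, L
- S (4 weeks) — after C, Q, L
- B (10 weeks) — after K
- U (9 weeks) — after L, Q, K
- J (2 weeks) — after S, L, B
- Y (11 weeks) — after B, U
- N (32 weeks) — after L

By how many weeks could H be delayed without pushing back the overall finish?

The longest chain is L→K→B→Y = 9+11+10+11 = 41; overall finish 41 weeks.
Longest path through H: 22 weeks (earliest finish 22, latest finish 41).
Float = 41 − 22 = 19.

19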